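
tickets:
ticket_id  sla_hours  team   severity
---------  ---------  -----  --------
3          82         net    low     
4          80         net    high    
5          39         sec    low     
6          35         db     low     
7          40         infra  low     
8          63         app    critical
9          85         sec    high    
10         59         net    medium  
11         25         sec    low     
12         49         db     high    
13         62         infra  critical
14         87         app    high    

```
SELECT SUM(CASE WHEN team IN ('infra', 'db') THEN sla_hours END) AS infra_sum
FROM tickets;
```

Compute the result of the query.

ticket_id=3: ✗
ticket_id=4: ✗
ticket_id=5: ✗
ticket_id=6: ✓ → 35
ticket_id=7: ✓ → 40
ticket_id=8: ✗
ticket_id=9: ✗
ticket_id=10: ✗
ticket_id=11: ✗
ticket_id=12: ✓ → 49
ticket_id=13: ✓ → 62
ticket_id=14: ✗
infra_sum = 35 + 40 + 49 + 62 = 186

186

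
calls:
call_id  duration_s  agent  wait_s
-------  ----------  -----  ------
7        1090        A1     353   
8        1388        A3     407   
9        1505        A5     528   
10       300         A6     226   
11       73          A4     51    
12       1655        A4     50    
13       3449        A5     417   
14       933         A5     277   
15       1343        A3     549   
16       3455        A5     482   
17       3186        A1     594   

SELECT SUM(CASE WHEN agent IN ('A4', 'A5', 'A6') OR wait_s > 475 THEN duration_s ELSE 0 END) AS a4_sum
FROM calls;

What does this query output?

call_id=7: ✗
call_id=8: ✗
call_id=9: ✓ → 1505
call_id=10: ✓ → 300
call_id=11: ✓ → 73
call_id=12: ✓ → 1655
call_id=13: ✓ → 3449
call_id=14: ✓ → 933
call_id=15: ✓ → 1343
call_id=16: ✓ → 3455
call_id=17: ✓ → 3186
a4_sum = 1505 + 300 + 73 + 1655 + 3449 + 933 + 1343 + 3455 + 3186 = 15899

15899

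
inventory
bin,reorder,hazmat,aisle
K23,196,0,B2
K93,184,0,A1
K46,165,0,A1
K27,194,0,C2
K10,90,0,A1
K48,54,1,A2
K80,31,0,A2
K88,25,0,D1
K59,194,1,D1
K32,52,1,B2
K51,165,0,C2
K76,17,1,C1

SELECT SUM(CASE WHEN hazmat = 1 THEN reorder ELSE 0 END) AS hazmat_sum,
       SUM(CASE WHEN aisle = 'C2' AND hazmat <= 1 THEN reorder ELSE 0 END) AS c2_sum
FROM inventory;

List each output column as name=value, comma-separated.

[hazmat_sum: hazmat = 1]
bin=K23: ✗
bin=K93: ✗
bin=K46: ✗
bin=K27: ✗
bin=K10: ✗
bin=K48: ✓ → 54
bin=K80: ✗
bin=K88: ✗
bin=K59: ✓ → 194
bin=K32: ✓ → 52
bin=K51: ✗
bin=K76: ✓ → 17
hazmat_sum = 54 + 194 + 52 + 17 = 317
—
[c2_sum: aisle = 'C2' AND hazmat <= 1]
bin=K23: ✗
bin=K93: ✗
bin=K46: ✗
bin=K27: ✓ → 194
bin=K10: ✗
bin=K48: ✗
bin=K80: ✗
bin=K88: ✗
bin=K59: ✗
bin=K32: ✗
bin=K51: ✓ → 165
bin=K76: ✗
c2_sum = 194 + 165 = 359

hazmat_sum=317, c2_sum=359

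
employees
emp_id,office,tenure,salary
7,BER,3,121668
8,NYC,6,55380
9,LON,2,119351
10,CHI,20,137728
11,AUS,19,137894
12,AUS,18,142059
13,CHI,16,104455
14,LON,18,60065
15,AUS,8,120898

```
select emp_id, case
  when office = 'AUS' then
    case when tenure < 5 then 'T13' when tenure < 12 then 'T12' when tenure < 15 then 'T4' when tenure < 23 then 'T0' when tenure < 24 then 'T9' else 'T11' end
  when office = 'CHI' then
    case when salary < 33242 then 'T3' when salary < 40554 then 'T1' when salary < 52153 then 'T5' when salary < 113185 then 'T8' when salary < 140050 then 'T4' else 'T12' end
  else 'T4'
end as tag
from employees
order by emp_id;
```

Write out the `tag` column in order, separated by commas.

T4, T4, T4, T4, T0, T0, T8, T4, T12

emp_id=7: office='BER' → outer ELSE → T4
emp_id=8: office='NYC' → outer ELSE → T4
emp_id=9: office='LON' → outer ELSE → T4
emp_id=10: office='CHI' → inner[salary < 140050] → T4
emp_id=11: office='AUS' → inner[tenure < 23] → T0
emp_id=12: office='AUS' → inner[tenure < 23] → T0
emp_id=13: office='CHI' → inner[salary < 113185] → T8
emp_id=14: office='LON' → outer ELSE → T4
emp_id=15: office='AUS' → inner[tenure < 12] → T12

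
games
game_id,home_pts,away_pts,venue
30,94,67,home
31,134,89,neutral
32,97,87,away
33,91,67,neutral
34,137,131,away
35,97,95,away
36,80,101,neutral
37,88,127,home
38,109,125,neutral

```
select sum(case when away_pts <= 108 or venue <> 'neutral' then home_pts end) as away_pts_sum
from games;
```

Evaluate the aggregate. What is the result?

game_id=30: ✓ → 94
game_id=31: ✓ → 134
game_id=32: ✓ → 97
game_id=33: ✓ → 91
game_id=34: ✓ → 137
game_id=35: ✓ → 97
game_id=36: ✓ → 80
game_id=37: ✓ → 88
game_id=38: ✗
away_pts_sum = 94 + 134 + 97 + 91 + 137 + 97 + 80 + 88 = 818

818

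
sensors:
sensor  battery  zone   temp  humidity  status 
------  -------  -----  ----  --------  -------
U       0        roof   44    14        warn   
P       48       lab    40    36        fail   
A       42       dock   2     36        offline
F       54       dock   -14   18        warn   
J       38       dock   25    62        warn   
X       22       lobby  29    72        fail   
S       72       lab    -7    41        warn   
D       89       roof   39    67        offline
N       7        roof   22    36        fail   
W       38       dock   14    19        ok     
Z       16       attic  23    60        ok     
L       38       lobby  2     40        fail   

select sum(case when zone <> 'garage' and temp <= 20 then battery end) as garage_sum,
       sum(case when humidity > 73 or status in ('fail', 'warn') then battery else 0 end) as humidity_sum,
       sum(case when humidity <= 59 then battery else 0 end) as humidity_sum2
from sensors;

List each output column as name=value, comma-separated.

garage_sum=244, humidity_sum=279, humidity_sum2=299

[garage_sum: zone <> 'garage' and temp <= 20]
sensor=U: ✗
sensor=P: ✗
sensor=A: ✓ → 42
sensor=F: ✓ → 54
sensor=J: ✗
sensor=X: ✗
sensor=S: ✓ → 72
sensor=D: ✗
sensor=N: ✗
sensor=W: ✓ → 38
sensor=Z: ✗
sensor=L: ✓ → 38
garage_sum = 42 + 54 + 72 + 38 + 38 = 244
—
[humidity_sum: humidity > 73 or status in ('fail', 'warn')]
sensor=U: ✓ → 0
sensor=P: ✓ → 48
sensor=A: ✗
sensor=F: ✓ → 54
sensor=J: ✓ → 38
sensor=X: ✓ → 22
sensor=S: ✓ → 72
sensor=D: ✗
sensor=N: ✓ → 7
sensor=W: ✗
sensor=Z: ✗
sensor=L: ✓ → 38
humidity_sum = 48 + 54 + 38 + 22 + 72 + 7 + 38 = 279
—
[humidity_sum2: humidity <= 59]
sensor=U: ✓ → 0
sensor=P: ✓ → 48
sensor=A: ✓ → 42
sensor=F: ✓ → 54
sensor=J: ✗
sensor=X: ✗
sensor=S: ✓ → 72
sensor=D: ✗
sensor=N: ✓ → 7
sensor=W: ✓ → 38
sensor=Z: ✗
sensor=L: ✓ → 38
humidity_sum2 = 48 + 42 + 54 + 72 + 7 + 38 + 38 = 299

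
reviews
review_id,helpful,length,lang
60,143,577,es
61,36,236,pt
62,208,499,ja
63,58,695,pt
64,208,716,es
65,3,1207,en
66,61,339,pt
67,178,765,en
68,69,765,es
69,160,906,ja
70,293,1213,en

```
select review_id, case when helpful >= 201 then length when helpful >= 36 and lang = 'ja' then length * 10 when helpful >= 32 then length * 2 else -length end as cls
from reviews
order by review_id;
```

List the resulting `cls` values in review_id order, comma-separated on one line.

review_id=60: helpful >= 32 → 1154
review_id=61: helpful >= 32 → 472
review_id=62: helpful >= 201 → 499
review_id=63: helpful >= 32 → 1390
review_id=64: helpful >= 201 → 716
review_id=65: ELSE → -1207
review_id=66: helpful >= 32 → 678
review_id=67: helpful >= 32 → 1530
review_id=68: helpful >= 32 → 1530
review_id=69: helpful >= 36 and lang = 'ja' → 9060
review_id=70: helpful >= 201 → 1213

1154, 472, 499, 1390, 716, -1207, 678, 1530, 1530, 9060, 1213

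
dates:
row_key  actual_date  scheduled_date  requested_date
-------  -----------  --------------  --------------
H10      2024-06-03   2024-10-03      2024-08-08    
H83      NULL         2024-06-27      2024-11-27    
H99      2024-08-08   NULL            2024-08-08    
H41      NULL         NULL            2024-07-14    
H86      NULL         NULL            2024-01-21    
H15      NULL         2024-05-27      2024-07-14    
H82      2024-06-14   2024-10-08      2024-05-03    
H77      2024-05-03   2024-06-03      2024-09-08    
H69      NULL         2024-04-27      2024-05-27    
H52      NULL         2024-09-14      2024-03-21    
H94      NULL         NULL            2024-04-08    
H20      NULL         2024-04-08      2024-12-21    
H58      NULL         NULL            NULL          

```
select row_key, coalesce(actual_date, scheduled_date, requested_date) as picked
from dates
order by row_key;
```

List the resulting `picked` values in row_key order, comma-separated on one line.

row_key=H10: actual_date=2024-06-03 → 2024-06-03
row_key=H15: actual_date=NULL, scheduled_date=2024-05-27 → 2024-05-27
row_key=H20: actual_date=NULL, scheduled_date=2024-04-08 → 2024-04-08
row_key=H41: actual_date=NULL, scheduled_date=NULL, requested_date=2024-07-14 → 2024-07-14
row_key=H52: actual_date=NULL, scheduled_date=2024-09-14 → 2024-09-14
row_key=H58: actual_date=NULL, scheduled_date=NULL, requested_date=NULL (all NULL) → NULL
row_key=H69: actual_date=NULL, scheduled_date=2024-04-27 → 2024-04-27
row_key=H77: actual_date=2024-05-03 → 2024-05-03
row_key=H82: actual_date=2024-06-14 → 2024-06-14
row_key=H83: actual_date=NULL, scheduled_date=2024-06-27 → 2024-06-27
row_key=H86: actual_date=NULL, scheduled_date=NULL, requested_date=2024-01-21 → 2024-01-21
row_key=H94: actual_date=NULL, scheduled_date=NULL, requested_date=2024-04-08 → 2024-04-08
row_key=H99: actual_date=2024-08-08 → 2024-08-08

2024-06-03, 2024-05-27, 2024-04-08, 2024-07-14, 2024-09-14, NULL, 2024-04-27, 2024-05-03, 2024-06-14, 2024-06-27, 2024-01-21, 2024-04-08, 2024-08-08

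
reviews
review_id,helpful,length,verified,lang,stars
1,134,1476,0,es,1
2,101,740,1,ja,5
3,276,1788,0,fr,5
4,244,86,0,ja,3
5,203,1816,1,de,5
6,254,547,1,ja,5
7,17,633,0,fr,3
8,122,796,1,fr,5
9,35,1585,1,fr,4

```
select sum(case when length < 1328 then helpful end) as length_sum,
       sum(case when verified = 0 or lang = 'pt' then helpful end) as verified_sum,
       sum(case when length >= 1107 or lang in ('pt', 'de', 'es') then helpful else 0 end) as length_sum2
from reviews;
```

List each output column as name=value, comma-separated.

[length_sum: length < 1328]
review_id=1: ✗
review_id=2: ✓ → 101
review_id=3: ✗
review_id=4: ✓ → 244
review_id=5: ✗
review_id=6: ✓ → 254
review_id=7: ✓ → 17
review_id=8: ✓ → 122
review_id=9: ✗
length_sum = 101 + 244 + 254 + 17 + 122 = 738
—
[verified_sum: verified = 0 or lang = 'pt']
review_id=1: ✓ → 134
review_id=2: ✗
review_id=3: ✓ → 276
review_id=4: ✓ → 244
review_id=5: ✗
review_id=6: ✗
review_id=7: ✓ → 17
review_id=8: ✗
review_id=9: ✗
verified_sum = 134 + 276 + 244 + 17 = 671
—
[length_sum2: length >= 1107 or lang in ('pt', 'de', 'es')]
review_id=1: ✓ → 134
review_id=2: ✗
review_id=3: ✓ → 276
review_id=4: ✗
review_id=5: ✓ → 203
review_id=6: ✗
review_id=7: ✗
review_id=8: ✗
review_id=9: ✓ → 35
length_sum2 = 134 + 276 + 203 + 35 = 648

length_sum=738, verified_sum=671, length_sum2=648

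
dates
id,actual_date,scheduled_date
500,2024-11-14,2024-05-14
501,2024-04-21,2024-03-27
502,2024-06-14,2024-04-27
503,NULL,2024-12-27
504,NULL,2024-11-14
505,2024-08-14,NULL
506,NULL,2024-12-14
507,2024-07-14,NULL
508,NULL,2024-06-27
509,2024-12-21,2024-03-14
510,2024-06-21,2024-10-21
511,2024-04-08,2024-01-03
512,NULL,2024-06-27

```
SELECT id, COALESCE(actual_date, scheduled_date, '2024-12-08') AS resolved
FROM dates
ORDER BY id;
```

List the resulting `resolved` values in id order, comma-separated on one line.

2024-11-14, 2024-04-21, 2024-06-14, 2024-12-27, 2024-11-14, 2024-08-14, 2024-12-14, 2024-07-14, 2024-06-27, 2024-12-21, 2024-06-21, 2024-04-08, 2024-06-27

id=500: actual_date=2024-11-14 → 2024-11-14
id=501: actual_date=2024-04-21 → 2024-04-21
id=502: actual_date=2024-06-14 → 2024-06-14
id=503: actual_date=NULL, scheduled_date=2024-12-27 → 2024-12-27
id=504: actual_date=NULL, scheduled_date=2024-11-14 → 2024-11-14
id=505: actual_date=2024-08-14 → 2024-08-14
id=506: actual_date=NULL, scheduled_date=2024-12-14 → 2024-12-14
id=507: actual_date=2024-07-14 → 2024-07-14
id=508: actual_date=NULL, scheduled_date=2024-06-27 → 2024-06-27
id=509: actual_date=2024-12-21 → 2024-12-21
id=510: actual_date=2024-06-21 → 2024-06-21
id=511: actual_date=2024-04-08 → 2024-04-08
id=512: actual_date=NULL, scheduled_date=2024-06-27 → 2024-06-27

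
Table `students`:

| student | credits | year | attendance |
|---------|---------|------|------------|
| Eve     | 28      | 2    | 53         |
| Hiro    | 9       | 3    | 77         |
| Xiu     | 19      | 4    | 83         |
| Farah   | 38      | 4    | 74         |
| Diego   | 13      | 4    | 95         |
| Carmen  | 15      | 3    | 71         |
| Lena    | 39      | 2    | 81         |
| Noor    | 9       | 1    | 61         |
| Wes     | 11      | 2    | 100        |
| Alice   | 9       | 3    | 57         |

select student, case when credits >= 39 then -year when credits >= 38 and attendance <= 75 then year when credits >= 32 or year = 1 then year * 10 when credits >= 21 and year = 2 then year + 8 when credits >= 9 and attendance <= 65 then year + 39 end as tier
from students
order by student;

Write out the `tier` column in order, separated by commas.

student=Alice: credits >= 9 and attendance <= 65 → 42
student=Carmen: (no match → NULL) → NULL
student=Diego: (no match → NULL) → NULL
student=Eve: credits >= 21 and year = 2 → 10
student=Farah: credits >= 38 and attendance <= 75 → 4
student=Hiro: (no match → NULL) → NULL
student=Lena: credits >= 39 → -2
student=Noor: credits >= 32 or year = 1 → 10
student=Wes: (no match → NULL) → NULL
student=Xiu: (no match → NULL) → NULL

42, NULL, NULL, 10, 4, NULL, -2, 10, NULL, NULL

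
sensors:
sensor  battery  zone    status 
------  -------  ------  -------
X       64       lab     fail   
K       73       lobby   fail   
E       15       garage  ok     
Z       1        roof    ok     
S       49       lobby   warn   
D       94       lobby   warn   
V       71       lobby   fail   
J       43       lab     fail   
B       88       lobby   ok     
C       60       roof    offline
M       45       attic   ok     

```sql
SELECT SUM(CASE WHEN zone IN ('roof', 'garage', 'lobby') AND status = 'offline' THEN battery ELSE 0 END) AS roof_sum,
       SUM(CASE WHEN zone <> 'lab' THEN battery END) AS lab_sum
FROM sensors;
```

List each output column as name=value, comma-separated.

[roof_sum: zone IN ('roof', 'garage', 'lobby') AND status = 'offline']
sensor=X: ✗
sensor=K: ✗
sensor=E: ✗
sensor=Z: ✗
sensor=S: ✗
sensor=D: ✗
sensor=V: ✗
sensor=J: ✗
sensor=B: ✗
sensor=C: ✓ → 60
sensor=M: ✗
roof_sum = 60
—
[lab_sum: zone <> 'lab']
sensor=X: ✗
sensor=K: ✓ → 73
sensor=E: ✓ → 15
sensor=Z: ✓ → 1
sensor=S: ✓ → 49
sensor=D: ✓ → 94
sensor=V: ✓ → 71
sensor=J: ✗
sensor=B: ✓ → 88
sensor=C: ✓ → 60
sensor=M: ✓ → 45
lab_sum = 73 + 15 + 1 + 49 + 94 + 71 + 88 + 60 + 45 = 496

roof_sum=60, lab_sum=496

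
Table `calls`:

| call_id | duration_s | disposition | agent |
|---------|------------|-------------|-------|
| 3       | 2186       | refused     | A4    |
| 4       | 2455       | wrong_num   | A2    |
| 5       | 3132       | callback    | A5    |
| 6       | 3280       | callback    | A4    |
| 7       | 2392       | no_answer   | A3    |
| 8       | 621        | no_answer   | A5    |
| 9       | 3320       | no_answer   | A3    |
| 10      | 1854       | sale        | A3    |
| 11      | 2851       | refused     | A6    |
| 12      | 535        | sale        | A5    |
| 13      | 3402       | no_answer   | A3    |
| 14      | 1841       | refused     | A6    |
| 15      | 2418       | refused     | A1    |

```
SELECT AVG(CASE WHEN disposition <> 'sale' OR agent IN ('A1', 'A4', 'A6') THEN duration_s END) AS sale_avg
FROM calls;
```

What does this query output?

2536.1818181818

call_id=3: ✓ → 2186
call_id=4: ✓ → 2455
call_id=5: ✓ → 3132
call_id=6: ✓ → 3280
call_id=7: ✓ → 2392
call_id=8: ✓ → 621
call_id=9: ✓ → 3320
call_id=10: ✗
call_id=11: ✓ → 2851
call_id=12: ✗
call_id=13: ✓ → 3402
call_id=14: ✓ → 1841
call_id=15: ✓ → 2418
sale_avg = (2186 + 2455 + 3132 + 3280 + 2392 + 621 + 3320 + 2851 + 3402 + 1841 + 2418) / 11 = 2536.1818181818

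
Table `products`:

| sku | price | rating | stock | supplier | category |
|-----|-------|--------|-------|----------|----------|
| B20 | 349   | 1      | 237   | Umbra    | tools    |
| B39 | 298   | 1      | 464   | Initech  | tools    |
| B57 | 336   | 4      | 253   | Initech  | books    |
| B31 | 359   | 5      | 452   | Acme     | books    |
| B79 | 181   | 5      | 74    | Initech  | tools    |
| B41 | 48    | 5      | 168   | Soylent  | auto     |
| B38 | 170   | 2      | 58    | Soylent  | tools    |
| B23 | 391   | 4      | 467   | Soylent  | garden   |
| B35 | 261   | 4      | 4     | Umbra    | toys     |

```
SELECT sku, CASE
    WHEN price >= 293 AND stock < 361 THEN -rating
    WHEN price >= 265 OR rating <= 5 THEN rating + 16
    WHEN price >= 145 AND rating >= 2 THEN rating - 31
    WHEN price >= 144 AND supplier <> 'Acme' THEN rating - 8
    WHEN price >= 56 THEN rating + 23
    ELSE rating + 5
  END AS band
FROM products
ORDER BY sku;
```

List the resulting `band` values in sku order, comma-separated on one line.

sku=B20: price >= 293 AND stock < 361 → -1
sku=B23: price >= 265 OR rating <= 5 → 20
sku=B31: price >= 265 OR rating <= 5 → 21
sku=B35: price >= 265 OR rating <= 5 → 20
sku=B38: price >= 265 OR rating <= 5 → 18
sku=B39: price >= 265 OR rating <= 5 → 17
sku=B41: price >= 265 OR rating <= 5 → 21
sku=B57: price >= 293 AND stock < 361 → -4
sku=B79: price >= 265 OR rating <= 5 → 21

-1, 20, 21, 20, 18, 17, 21, -4, 21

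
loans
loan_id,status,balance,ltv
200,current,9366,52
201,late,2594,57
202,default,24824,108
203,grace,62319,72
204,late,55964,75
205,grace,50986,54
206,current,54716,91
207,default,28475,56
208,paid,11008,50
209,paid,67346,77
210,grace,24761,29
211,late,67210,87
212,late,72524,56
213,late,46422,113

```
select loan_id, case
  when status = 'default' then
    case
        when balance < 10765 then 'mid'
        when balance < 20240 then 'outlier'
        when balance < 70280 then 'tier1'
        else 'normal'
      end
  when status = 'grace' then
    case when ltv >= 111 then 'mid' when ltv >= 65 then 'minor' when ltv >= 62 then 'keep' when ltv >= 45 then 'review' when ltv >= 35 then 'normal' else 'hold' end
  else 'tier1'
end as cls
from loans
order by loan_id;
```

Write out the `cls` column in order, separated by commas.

loan_id=200: status='current' → outer ELSE → tier1
loan_id=201: status='late' → outer ELSE → tier1
loan_id=202: status='default' → inner[balance < 70280] → tier1
loan_id=203: status='grace' → inner[ltv >= 65] → minor
loan_id=204: status='late' → outer ELSE → tier1
loan_id=205: status='grace' → inner[ltv >= 45] → review
loan_id=206: status='current' → outer ELSE → tier1
loan_id=207: status='default' → inner[balance < 70280] → tier1
loan_id=208: status='paid' → outer ELSE → tier1
loan_id=209: status='paid' → outer ELSE → tier1
loan_id=210: status='grace' → inner[ELSE] → hold
loan_id=211: status='late' → outer ELSE → tier1
loan_id=212: status='late' → outer ELSE → tier1
loan_id=213: status='late' → outer ELSE → tier1

tier1, tier1, tier1, minor, tier1, review, tier1, tier1, tier1, tier1, hold, tier1, tier1, tier1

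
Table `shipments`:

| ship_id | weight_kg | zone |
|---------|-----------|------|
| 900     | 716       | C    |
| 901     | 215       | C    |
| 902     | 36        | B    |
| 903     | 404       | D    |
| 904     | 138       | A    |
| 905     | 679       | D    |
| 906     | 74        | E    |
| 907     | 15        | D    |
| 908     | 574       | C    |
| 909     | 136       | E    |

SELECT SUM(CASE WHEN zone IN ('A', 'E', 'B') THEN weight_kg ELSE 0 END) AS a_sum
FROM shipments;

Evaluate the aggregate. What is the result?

384

ship_id=900: ✗
ship_id=901: ✗
ship_id=902: ✓ → 36
ship_id=903: ✗
ship_id=904: ✓ → 138
ship_id=905: ✗
ship_id=906: ✓ → 74
ship_id=907: ✗
ship_id=908: ✗
ship_id=909: ✓ → 136
a_sum = 36 + 138 + 74 + 136 = 384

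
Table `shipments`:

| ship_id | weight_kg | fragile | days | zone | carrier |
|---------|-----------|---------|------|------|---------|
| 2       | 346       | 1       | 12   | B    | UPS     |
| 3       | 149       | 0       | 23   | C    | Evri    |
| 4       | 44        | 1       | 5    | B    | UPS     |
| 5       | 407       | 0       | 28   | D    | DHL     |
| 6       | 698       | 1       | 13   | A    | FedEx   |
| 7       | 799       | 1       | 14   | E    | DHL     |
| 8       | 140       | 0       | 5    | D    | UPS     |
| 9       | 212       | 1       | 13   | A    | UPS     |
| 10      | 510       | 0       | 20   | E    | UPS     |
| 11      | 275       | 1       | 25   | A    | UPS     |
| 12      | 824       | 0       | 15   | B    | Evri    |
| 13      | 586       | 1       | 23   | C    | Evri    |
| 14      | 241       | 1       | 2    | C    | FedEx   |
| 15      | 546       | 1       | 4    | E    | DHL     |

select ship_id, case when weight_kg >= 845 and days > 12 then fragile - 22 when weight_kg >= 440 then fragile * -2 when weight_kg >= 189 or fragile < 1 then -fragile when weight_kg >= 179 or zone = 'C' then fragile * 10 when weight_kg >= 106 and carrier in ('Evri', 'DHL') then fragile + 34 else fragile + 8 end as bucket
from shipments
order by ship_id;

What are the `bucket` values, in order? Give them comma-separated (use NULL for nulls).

-1, 0, 9, 0, -2, -2, 0, -1, 0, -1, 0, -2, -1, -2

ship_id=2: weight_kg >= 189 or fragile < 1 → -1
ship_id=3: weight_kg >= 189 or fragile < 1 → 0
ship_id=4: ELSE → 9
ship_id=5: weight_kg >= 189 or fragile < 1 → 0
ship_id=6: weight_kg >= 440 → -2
ship_id=7: weight_kg >= 440 → -2
ship_id=8: weight_kg >= 189 or fragile < 1 → 0
ship_id=9: weight_kg >= 189 or fragile < 1 → -1
ship_id=10: weight_kg >= 440 → 0
ship_id=11: weight_kg >= 189 or fragile < 1 → -1
ship_id=12: weight_kg >= 440 → 0
ship_id=13: weight_kg >= 440 → -2
ship_id=14: weight_kg >= 189 or fragile < 1 → -1
ship_id=15: weight_kg >= 440 → -2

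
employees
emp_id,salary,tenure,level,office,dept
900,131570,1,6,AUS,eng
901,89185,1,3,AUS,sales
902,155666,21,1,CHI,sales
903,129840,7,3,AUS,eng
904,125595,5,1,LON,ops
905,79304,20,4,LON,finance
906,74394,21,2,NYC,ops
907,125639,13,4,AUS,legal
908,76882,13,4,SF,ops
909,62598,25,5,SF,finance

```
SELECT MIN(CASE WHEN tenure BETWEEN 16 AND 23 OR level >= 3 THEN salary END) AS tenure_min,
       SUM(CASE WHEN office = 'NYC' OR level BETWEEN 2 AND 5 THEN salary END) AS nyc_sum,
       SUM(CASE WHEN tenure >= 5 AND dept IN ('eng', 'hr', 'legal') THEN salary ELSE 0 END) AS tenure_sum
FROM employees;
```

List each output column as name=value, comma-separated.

[tenure_min: tenure BETWEEN 16 AND 23 OR level >= 3]
emp_id=900: ✓ → 131570
emp_id=901: ✓ → 89185
emp_id=902: ✓ → 155666
emp_id=903: ✓ → 129840
emp_id=904: ✗
emp_id=905: ✓ → 79304
emp_id=906: ✓ → 74394
emp_id=907: ✓ → 125639
emp_id=908: ✓ → 76882
emp_id=909: ✓ → 62598
tenure_min = MIN(131570, 89185, 155666, 129840, 79304, 74394, 125639, 76882, 62598) = 62598
—
[nyc_sum: office = 'NYC' OR level BETWEEN 2 AND 5]
emp_id=900: ✗
emp_id=901: ✓ → 89185
emp_id=902: ✗
emp_id=903: ✓ → 129840
emp_id=904: ✗
emp_id=905: ✓ → 79304
emp_id=906: ✓ → 74394
emp_id=907: ✓ → 125639
emp_id=908: ✓ → 76882
emp_id=909: ✓ → 62598
nyc_sum = 89185 + 129840 + 79304 + 74394 + 125639 + 76882 + 62598 = 637842
—
[tenure_sum: tenure >= 5 AND dept IN ('eng', 'hr', 'legal')]
emp_id=900: ✗
emp_id=901: ✗
emp_id=902: ✗
emp_id=903: ✓ → 129840
emp_id=904: ✗
emp_id=905: ✗
emp_id=906: ✗
emp_id=907: ✓ → 125639
emp_id=908: ✗
emp_id=909: ✗
tenure_sum = 129840 + 125639 = 255479

tenure_min=62598, nyc_sum=637842, tenure_sum=255479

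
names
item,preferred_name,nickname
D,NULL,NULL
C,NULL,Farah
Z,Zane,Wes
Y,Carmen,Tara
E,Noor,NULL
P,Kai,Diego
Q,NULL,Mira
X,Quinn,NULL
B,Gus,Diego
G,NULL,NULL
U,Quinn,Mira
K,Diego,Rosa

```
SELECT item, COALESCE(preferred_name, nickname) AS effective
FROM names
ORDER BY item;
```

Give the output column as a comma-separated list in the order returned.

Gus, Farah, NULL, Noor, NULL, Diego, Kai, Mira, Quinn, Quinn, Carmen, Zane

item=B: preferred_name=Gus → Gus
item=C: preferred_name=NULL, nickname=Farah → Farah
item=D: preferred_name=NULL, nickname=NULL (all NULL) → NULL
item=E: preferred_name=Noor → Noor
item=G: preferred_name=NULL, nickname=NULL (all NULL) → NULL
item=K: preferred_name=Diego → Diego
item=P: preferred_name=Kai → Kai
item=Q: preferred_name=NULL, nickname=Mira → Mira
item=U: preferred_name=Quinn → Quinn
item=X: preferred_name=Quinn → Quinn
item=Y: preferred_name=Carmen → Carmen
item=Z: preferred_name=Zane → Zane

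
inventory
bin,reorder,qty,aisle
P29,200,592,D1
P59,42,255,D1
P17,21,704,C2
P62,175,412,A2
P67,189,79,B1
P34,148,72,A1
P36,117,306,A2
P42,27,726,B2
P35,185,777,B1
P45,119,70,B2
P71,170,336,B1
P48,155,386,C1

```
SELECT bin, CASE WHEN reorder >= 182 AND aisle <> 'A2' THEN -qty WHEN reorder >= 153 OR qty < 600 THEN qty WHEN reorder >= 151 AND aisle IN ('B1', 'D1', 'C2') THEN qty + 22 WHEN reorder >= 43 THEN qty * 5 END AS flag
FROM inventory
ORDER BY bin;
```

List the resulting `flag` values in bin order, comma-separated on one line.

NULL, -592, 72, -777, 306, NULL, 70, 386, 255, 412, -79, 336

bin=P17: (no match → NULL) → NULL
bin=P29: reorder >= 182 AND aisle <> 'A2' → -592
bin=P34: reorder >= 153 OR qty < 600 → 72
bin=P35: reorder >= 182 AND aisle <> 'A2' → -777
bin=P36: reorder >= 153 OR qty < 600 → 306
bin=P42: (no match → NULL) → NULL
bin=P45: reorder >= 153 OR qty < 600 → 70
bin=P48: reorder >= 153 OR qty < 600 → 386
bin=P59: reorder >= 153 OR qty < 600 → 255
bin=P62: reorder >= 153 OR qty < 600 → 412
bin=P67: reorder >= 182 AND aisle <> 'A2' → -79
bin=P71: reorder >= 153 OR qty < 600 → 336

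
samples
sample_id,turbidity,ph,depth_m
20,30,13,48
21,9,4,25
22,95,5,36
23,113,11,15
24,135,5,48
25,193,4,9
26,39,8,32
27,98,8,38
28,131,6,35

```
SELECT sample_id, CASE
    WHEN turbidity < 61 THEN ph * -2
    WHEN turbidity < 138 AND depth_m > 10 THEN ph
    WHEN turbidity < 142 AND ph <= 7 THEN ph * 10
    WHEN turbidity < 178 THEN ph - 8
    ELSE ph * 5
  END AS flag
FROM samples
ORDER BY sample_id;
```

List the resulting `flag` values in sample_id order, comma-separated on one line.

-26, -8, 5, 11, 5, 20, -16, 8, 6

sample_id=20: turbidity < 61 → -26
sample_id=21: turbidity < 61 → -8
sample_id=22: turbidity < 138 AND depth_m > 10 → 5
sample_id=23: turbidity < 138 AND depth_m > 10 → 11
sample_id=24: turbidity < 138 AND depth_m > 10 → 5
sample_id=25: ELSE → 20
sample_id=26: turbidity < 61 → -16
sample_id=27: turbidity < 138 AND depth_m > 10 → 8
sample_id=28: turbidity < 138 AND depth_m > 10 → 6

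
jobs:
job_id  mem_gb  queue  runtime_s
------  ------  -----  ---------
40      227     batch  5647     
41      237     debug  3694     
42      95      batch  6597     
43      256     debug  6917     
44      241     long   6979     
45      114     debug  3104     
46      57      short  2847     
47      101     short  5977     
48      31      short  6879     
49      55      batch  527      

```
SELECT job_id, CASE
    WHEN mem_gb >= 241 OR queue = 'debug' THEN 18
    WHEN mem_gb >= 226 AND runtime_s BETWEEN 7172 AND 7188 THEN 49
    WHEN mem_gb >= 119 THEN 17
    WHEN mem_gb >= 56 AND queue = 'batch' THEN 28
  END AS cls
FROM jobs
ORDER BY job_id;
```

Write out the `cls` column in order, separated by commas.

job_id=40: mem_gb >= 119 → 17
job_id=41: mem_gb >= 241 OR queue = 'debug' → 18
job_id=42: mem_gb >= 56 AND queue = 'batch' → 28
job_id=43: mem_gb >= 241 OR queue = 'debug' → 18
job_id=44: mem_gb >= 241 OR queue = 'debug' → 18
job_id=45: mem_gb >= 241 OR queue = 'debug' → 18
job_id=46: (no match → NULL) → NULL
job_id=47: (no match → NULL) → NULL
job_id=48: (no match → NULL) → NULL
job_id=49: (no match → NULL) → NULL

17, 18, 28, 18, 18, 18, NULL, NULL, NULL, NULL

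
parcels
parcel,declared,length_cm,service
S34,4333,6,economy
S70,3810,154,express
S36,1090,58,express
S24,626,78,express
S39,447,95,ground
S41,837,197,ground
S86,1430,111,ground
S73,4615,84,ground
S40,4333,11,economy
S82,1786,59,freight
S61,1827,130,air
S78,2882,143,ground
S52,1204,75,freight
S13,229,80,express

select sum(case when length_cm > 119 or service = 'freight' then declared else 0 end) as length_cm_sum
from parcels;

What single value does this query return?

12346

parcel=S34: ✗
parcel=S70: ✓ → 3810
parcel=S36: ✗
parcel=S24: ✗
parcel=S39: ✗
parcel=S41: ✓ → 837
parcel=S86: ✗
parcel=S73: ✗
parcel=S40: ✗
parcel=S82: ✓ → 1786
parcel=S61: ✓ → 1827
parcel=S78: ✓ → 2882
parcel=S52: ✓ → 1204
parcel=S13: ✗
length_cm_sum = 3810 + 837 + 1786 + 1827 + 2882 + 1204 = 12346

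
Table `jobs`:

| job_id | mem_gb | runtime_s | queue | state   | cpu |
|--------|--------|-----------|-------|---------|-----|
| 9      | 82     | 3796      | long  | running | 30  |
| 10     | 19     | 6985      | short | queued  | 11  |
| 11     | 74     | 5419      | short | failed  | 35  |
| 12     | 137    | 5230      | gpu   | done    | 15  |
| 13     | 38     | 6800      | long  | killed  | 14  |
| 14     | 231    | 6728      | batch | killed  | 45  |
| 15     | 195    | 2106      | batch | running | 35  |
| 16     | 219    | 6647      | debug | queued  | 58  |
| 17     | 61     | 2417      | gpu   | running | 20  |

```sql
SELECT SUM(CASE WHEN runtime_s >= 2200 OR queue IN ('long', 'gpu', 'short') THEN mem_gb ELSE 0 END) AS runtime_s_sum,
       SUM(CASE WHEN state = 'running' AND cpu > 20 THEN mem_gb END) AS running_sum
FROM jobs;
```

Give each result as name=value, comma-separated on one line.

[runtime_s_sum: runtime_s >= 2200 OR queue IN ('long', 'gpu', 'short')]
job_id=9: ✓ → 82
job_id=10: ✓ → 19
job_id=11: ✓ → 74
job_id=12: ✓ → 137
job_id=13: ✓ → 38
job_id=14: ✓ → 231
job_id=15: ✗
job_id=16: ✓ → 219
job_id=17: ✓ → 61
runtime_s_sum = 82 + 19 + 74 + 137 + 38 + 231 + 219 + 61 = 861
—
[running_sum: state = 'running' AND cpu > 20]
job_id=9: ✓ → 82
job_id=10: ✗
job_id=11: ✗
job_id=12: ✗
job_id=13: ✗
job_id=14: ✗
job_id=15: ✓ → 195
job_id=16: ✗
job_id=17: ✗
running_sum = 82 + 195 = 277

runtime_s_sum=861, running_sum=277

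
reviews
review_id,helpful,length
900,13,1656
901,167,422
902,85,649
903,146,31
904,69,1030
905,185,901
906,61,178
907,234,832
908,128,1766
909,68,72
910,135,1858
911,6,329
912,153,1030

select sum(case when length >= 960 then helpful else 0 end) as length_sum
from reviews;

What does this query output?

498

review_id=900: ✓ → 13
review_id=901: ✗
review_id=902: ✗
review_id=903: ✗
review_id=904: ✓ → 69
review_id=905: ✗
review_id=906: ✗
review_id=907: ✗
review_id=908: ✓ → 128
review_id=909: ✗
review_id=910: ✓ → 135
review_id=911: ✗
review_id=912: ✓ → 153
length_sum = 13 + 69 + 128 + 135 + 153 = 498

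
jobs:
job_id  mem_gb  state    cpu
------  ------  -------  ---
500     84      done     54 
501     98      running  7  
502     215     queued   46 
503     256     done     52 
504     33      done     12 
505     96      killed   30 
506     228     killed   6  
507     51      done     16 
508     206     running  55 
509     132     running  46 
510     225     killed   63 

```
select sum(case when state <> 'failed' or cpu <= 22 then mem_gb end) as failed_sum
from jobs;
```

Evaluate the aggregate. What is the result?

1624

job_id=500: ✓ → 84
job_id=501: ✓ → 98
job_id=502: ✓ → 215
job_id=503: ✓ → 256
job_id=504: ✓ → 33
job_id=505: ✓ → 96
job_id=506: ✓ → 228
job_id=507: ✓ → 51
job_id=508: ✓ → 206
job_id=509: ✓ → 132
job_id=510: ✓ → 225
failed_sum = 84 + 98 + 215 + 256 + 33 + 96 + 228 + 51 + 206 + 132 + 225 = 1624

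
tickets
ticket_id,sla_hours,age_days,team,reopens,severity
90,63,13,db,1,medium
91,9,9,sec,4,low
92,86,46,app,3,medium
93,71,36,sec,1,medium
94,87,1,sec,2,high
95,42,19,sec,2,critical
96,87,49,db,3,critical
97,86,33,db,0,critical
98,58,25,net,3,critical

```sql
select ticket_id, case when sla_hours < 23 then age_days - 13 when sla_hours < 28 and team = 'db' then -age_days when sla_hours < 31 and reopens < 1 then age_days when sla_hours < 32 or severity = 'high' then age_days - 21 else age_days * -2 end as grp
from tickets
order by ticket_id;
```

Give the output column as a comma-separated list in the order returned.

ticket_id=90: ELSE → -26
ticket_id=91: sla_hours < 23 → -4
ticket_id=92: ELSE → -92
ticket_id=93: ELSE → -72
ticket_id=94: sla_hours < 32 or severity = 'high' → -20
ticket_id=95: ELSE → -38
ticket_id=96: ELSE → -98
ticket_id=97: ELSE → -66
ticket_id=98: ELSE → -50

-26, -4, -92, -72, -20, -38, -98, -66, -50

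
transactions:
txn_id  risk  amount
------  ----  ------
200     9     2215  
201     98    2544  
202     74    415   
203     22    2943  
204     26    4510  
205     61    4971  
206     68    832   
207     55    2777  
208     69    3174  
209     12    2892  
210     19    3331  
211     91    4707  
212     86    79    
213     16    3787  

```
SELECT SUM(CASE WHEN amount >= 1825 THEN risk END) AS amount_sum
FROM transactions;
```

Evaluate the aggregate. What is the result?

478

txn_id=200: ✓ → 9
txn_id=201: ✓ → 98
txn_id=202: ✗
txn_id=203: ✓ → 22
txn_id=204: ✓ → 26
txn_id=205: ✓ → 61
txn_id=206: ✗
txn_id=207: ✓ → 55
txn_id=208: ✓ → 69
txn_id=209: ✓ → 12
txn_id=210: ✓ → 19
txn_id=211: ✓ → 91
txn_id=212: ✗
txn_id=213: ✓ → 16
amount_sum = 9 + 98 + 22 + 26 + 61 + 55 + 69 + 12 + 19 + 91 + 16 = 478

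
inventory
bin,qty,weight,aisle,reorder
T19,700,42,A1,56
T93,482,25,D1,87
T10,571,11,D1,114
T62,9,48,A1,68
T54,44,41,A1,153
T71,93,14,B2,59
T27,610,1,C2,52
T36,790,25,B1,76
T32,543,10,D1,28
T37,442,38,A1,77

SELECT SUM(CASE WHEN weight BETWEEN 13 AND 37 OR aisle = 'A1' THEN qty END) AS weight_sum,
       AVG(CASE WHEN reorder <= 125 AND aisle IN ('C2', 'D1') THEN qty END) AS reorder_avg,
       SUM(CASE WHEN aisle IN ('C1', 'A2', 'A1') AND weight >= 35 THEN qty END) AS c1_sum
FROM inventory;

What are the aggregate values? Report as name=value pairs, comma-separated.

weight_sum=2560, reorder_avg=551.5, c1_sum=1195

[weight_sum: weight BETWEEN 13 AND 37 OR aisle = 'A1']
bin=T19: ✓ → 700
bin=T93: ✓ → 482
bin=T10: ✗
bin=T62: ✓ → 9
bin=T54: ✓ → 44
bin=T71: ✓ → 93
bin=T27: ✗
bin=T36: ✓ → 790
bin=T32: ✗
bin=T37: ✓ → 442
weight_sum = 700 + 482 + 9 + 44 + 93 + 790 + 442 = 2560
—
[reorder_avg: reorder <= 125 AND aisle IN ('C2', 'D1')]
bin=T19: ✗
bin=T93: ✓ → 482
bin=T10: ✓ → 571
bin=T62: ✗
bin=T54: ✗
bin=T71: ✗
bin=T27: ✓ → 610
bin=T36: ✗
bin=T32: ✓ → 543
bin=T37: ✗
reorder_avg = (482 + 571 + 610 + 543) / 4 = 551.5
—
[c1_sum: aisle IN ('C1', 'A2', 'A1') AND weight >= 35]
bin=T19: ✓ → 700
bin=T93: ✗
bin=T10: ✗
bin=T62: ✓ → 9
bin=T54: ✓ → 44
bin=T71: ✗
bin=T27: ✗
bin=T36: ✗
bin=T32: ✗
bin=T37: ✓ → 442
c1_sum = 700 + 9 + 44 + 442 = 1195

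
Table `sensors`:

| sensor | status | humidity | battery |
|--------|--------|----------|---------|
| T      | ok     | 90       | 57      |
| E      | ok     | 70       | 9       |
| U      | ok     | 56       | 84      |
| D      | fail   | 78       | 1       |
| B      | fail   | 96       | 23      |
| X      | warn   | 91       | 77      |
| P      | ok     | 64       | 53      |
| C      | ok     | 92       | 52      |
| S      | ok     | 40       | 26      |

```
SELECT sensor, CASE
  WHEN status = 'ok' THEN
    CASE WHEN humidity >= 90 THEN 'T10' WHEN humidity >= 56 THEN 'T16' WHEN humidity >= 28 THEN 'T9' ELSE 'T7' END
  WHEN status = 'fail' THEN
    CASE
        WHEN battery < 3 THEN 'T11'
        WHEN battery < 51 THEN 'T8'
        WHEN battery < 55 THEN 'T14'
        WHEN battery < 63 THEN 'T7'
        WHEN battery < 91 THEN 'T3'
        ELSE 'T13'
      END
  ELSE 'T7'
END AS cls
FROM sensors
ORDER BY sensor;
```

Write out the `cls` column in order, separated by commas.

sensor=B: status='fail' → inner[battery < 51] → T8
sensor=C: status='ok' → inner[humidity >= 90] → T10
sensor=D: status='fail' → inner[battery < 3] → T11
sensor=E: status='ok' → inner[humidity >= 56] → T16
sensor=P: status='ok' → inner[humidity >= 56] → T16
sensor=S: status='ok' → inner[humidity >= 28] → T9
sensor=T: status='ok' → inner[humidity >= 90] → T10
sensor=U: status='ok' → inner[humidity >= 56] → T16
sensor=X: status='warn' → outer ELSE → T7

T8, T10, T11, T16, T16, T9, T10, T16, T7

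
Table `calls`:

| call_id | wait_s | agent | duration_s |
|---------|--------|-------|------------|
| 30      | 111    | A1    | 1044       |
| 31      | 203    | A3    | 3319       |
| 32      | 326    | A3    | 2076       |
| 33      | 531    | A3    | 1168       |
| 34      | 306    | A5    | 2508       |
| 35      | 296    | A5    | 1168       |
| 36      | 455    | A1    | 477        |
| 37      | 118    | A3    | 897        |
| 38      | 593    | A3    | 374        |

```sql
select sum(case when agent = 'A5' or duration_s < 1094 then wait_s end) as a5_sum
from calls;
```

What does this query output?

call_id=30: ✓ → 111
call_id=31: ✗
call_id=32: ✗
call_id=33: ✗
call_id=34: ✓ → 306
call_id=35: ✓ → 296
call_id=36: ✓ → 455
call_id=37: ✓ → 118
call_id=38: ✓ → 593
a5_sum = 111 + 306 + 296 + 455 + 118 + 593 = 1879

1879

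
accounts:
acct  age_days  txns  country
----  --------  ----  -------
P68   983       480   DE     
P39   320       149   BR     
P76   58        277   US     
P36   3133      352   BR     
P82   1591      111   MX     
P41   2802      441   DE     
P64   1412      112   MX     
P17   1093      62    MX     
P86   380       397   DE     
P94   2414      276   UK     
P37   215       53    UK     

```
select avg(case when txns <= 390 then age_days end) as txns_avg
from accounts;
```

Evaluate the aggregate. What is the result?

acct=P68: ✗
acct=P39: ✓ → 320
acct=P76: ✓ → 58
acct=P36: ✓ → 3133
acct=P82: ✓ → 1591
acct=P41: ✗
acct=P64: ✓ → 1412
acct=P17: ✓ → 1093
acct=P86: ✗
acct=P94: ✓ → 2414
acct=P37: ✓ → 215
txns_avg = (320 + 58 + 3133 + 1591 + 1412 + 1093 + 2414 + 215) / 8 = 1279.5

1279.5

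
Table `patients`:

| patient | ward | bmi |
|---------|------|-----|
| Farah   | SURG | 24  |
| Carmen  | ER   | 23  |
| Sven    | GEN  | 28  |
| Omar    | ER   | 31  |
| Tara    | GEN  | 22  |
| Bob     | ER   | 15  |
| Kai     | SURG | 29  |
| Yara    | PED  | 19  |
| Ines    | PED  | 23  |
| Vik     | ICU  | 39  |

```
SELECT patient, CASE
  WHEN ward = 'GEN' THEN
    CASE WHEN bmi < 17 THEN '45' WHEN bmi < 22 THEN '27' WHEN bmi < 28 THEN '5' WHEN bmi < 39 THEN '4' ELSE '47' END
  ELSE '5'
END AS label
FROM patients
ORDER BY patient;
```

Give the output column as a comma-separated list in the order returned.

5, 5, 5, 5, 5, 5, 4, 5, 5, 5

patient=Bob: ward='ER' → outer ELSE → 5
patient=Carmen: ward='ER' → outer ELSE → 5
patient=Farah: ward='SURG' → outer ELSE → 5
patient=Ines: ward='PED' → outer ELSE → 5
patient=Kai: ward='SURG' → outer ELSE → 5
patient=Omar: ward='ER' → outer ELSE → 5
patient=Sven: ward='GEN' → inner[bmi < 39] → 4
patient=Tara: ward='GEN' → inner[bmi < 28] → 5
patient=Vik: ward='ICU' → outer ELSE → 5
patient=Yara: ward='PED' → outer ELSE → 5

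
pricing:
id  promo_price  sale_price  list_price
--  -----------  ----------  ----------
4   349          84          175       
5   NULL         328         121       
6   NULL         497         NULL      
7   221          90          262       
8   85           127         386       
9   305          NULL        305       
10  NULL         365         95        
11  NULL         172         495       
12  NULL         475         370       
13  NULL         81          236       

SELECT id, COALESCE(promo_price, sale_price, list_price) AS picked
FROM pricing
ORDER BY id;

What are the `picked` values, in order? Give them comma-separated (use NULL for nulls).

349, 328, 497, 221, 85, 305, 365, 172, 475, 81

id=4: promo_price=349 → 349
id=5: promo_price=NULL, sale_price=328 → 328
id=6: promo_price=NULL, sale_price=497 → 497
id=7: promo_price=221 → 221
id=8: promo_price=85 → 85
id=9: promo_price=305 → 305
id=10: promo_price=NULL, sale_price=365 → 365
id=11: promo_price=NULL, sale_price=172 → 172
id=12: promo_price=NULL, sale_price=475 → 475
id=13: promo_price=NULL, sale_price=81 → 81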